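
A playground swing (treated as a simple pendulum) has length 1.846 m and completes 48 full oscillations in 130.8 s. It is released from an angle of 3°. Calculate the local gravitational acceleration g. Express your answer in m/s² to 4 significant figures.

9.814 m/s²

T = 130.8/48 = 2.7250 s.
From T = 2π√(L/g), g = 4π²L/T² = 4π² × 1.846/2.7250² = 9.814 m/s².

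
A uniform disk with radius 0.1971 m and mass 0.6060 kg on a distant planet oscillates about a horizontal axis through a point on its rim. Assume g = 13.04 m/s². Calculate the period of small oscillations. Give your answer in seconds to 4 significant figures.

I_cm = ½mr² = 0.011771 kg·m². The pivot is at distance d = 0.1971 m from the centre of mass.
By the parallel-axis theorem, I = I_cm + md² = 0.011771 + 0.023542 = 0.035313 kg·m².
T = 2π√(I/(mgd)) = 2π√(0.035313/(0.6060 × 13.04 × 0.1971)) = 0.9461 s.

0.9461 s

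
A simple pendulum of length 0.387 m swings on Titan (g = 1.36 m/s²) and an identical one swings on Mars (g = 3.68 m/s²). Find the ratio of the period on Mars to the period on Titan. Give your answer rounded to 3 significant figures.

T ∝ 1/√g, so T₂/T₁ = √(g₁/g₂) = √(1.36/3.68) = 0.608.

0.608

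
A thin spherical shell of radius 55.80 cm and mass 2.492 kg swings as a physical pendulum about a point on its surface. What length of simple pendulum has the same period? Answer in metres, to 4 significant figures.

The equivalent simple-pendulum length is L_eq = I/(md), where I is about the pivot and d = 0.55800 m.
I_cm = (2/3)mR² = 0.51728 kg·m², so I = I_cm + md² = 0.51728 + 0.77592 = 1.2932 kg·m².
L_eq = 1.2932/(2.492 × 0.55800) = 0.9300 m.

0.9300 m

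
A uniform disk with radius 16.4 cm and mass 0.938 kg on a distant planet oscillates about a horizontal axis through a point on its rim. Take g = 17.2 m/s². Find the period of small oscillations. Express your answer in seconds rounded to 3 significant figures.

0.751 s

I_cm = ½mr² = 0.01261 kg·m². The pivot is at distance d = 0.164 m from the centre of mass.
By the parallel-axis theorem, I = I_cm + md² = 0.01261 + 0.02523 = 0.03784 kg·m².
T = 2π√(I/(mgd)) = 2π√(0.03784/(0.938 × 17.2 × 0.164)) = 0.751 s.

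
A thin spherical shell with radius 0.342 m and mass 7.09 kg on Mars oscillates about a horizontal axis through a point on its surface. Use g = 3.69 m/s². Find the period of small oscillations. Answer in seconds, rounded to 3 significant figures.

I_cm = (2/3)mr² = 0.5528 kg·m². The pivot is at distance d = 0.342 m from the centre of mass.
By the parallel-axis theorem, I = I_cm + md² = 0.5528 + 0.8293 = 1.382 kg·m².
T = 2π√(I/(mgd)) = 2π√(1.382/(7.09 × 3.69 × 0.342)) = 2.47 s.

2.47 s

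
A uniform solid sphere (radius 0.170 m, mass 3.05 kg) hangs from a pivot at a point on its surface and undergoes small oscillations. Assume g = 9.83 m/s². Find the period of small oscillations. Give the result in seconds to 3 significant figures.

0.978 s

I_cm = (2/5)mr² = 0.03526 kg·m². The pivot is at distance d = 0.170 m from the centre of mass.
By the parallel-axis theorem, I = I_cm + md² = 0.03526 + 0.08815 = 0.1234 kg·m².
T = 2π√(I/(mgd)) = 2π√(0.1234/(3.05 × 9.83 × 0.170)) = 0.978 s.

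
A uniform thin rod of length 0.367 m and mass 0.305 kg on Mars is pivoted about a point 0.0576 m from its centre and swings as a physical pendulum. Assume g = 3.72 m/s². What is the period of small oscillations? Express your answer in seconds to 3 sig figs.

For a physical pendulum T = 2π√(I/(mgd)), with d = 0.05760 m from pivot to centre of mass.
I_cm = mL²/12 = 0.305 × 0.367²/12 = 0.003423 kg·m²; I = I_cm + md² = 0.003423 + 0.305 × 0.05760² = 0.004435 kg·m².
T = 2π√(0.004435/(0.305 × 3.72 × 0.05760)) = 1.64 s.

1.64 s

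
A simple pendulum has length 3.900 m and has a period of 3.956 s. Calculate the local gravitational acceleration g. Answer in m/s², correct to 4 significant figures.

9.838 m/s²

From T = 2π√(L/g), g = 4π²L/T² = 4π² × 3.900/3.9560² = 9.838 m/s².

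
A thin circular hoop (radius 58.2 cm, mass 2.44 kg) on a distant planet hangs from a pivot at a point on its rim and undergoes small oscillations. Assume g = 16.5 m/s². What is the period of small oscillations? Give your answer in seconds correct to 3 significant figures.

1.67 s

I_cm = mr² = 0.8265 kg·m². The pivot is at distance d = 0.582 m from the centre of mass.
By the parallel-axis theorem, I = I_cm + md² = 0.8265 + 0.8265 = 1.653 kg·m².
T = 2π√(I/(mgd)) = 2π√(1.653/(2.44 × 16.5 × 0.582)) = 1.67 s.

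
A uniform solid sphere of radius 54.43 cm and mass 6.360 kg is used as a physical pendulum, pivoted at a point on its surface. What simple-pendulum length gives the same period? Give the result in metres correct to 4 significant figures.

The equivalent simple-pendulum length is L_eq = I/(md), where I is about the pivot and d = 0.54430 m.
I_cm = (2/5)mR² = 0.75369 kg·m², so I = I_cm + md² = 0.75369 + 1.8842 = 2.6379 kg·m².
L_eq = 2.6379/(6.360 × 0.54430) = 0.7620 m.

0.7620 m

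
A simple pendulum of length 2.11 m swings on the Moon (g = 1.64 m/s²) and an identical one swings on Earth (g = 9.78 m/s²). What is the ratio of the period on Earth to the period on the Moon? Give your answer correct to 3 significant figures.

T ∝ 1/√g, so T₂/T₁ = √(g₁/g₂) = √(1.64/9.78) = 0.409.

0.409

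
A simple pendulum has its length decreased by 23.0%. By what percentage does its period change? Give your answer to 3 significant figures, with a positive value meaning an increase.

-12.3%

T ∝ √L, so T'/T = √(0.7700) = 0.8775.
Percentage change in T = (0.8775 − 1) × 100% = -12.3%.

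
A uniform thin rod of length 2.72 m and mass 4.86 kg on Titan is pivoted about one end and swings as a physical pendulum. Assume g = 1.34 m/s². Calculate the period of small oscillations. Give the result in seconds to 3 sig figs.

7.31 s

For a physical pendulum T = 2π√(I/(mgd)), with d = 1.360 m from pivot to centre of mass.
I_cm = mL²/12 = 4.86 × 2.72²/12 = 2.996 kg·m²; I = I_cm + md² = 2.996 + 4.86 × 1.360² = 11.99 kg·m².
T = 2π√(11.99/(4.86 × 1.34 × 1.360)) = 7.31 s.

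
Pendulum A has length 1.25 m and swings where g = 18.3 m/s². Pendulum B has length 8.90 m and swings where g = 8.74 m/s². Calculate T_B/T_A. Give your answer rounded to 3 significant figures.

T = 2π√(L/g), so T_B/T_A = √((L_B/g_B)/(L_A/g_A)) = √((8.90/8.74)/(1.25/18.3)) = 3.86.

3.86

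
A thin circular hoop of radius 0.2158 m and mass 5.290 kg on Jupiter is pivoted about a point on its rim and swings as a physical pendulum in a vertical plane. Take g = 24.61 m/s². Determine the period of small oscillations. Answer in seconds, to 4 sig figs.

0.8321 s

I_cm = mr² = 0.24635 kg·m². The pivot is at distance d = 0.2158 m from the centre of mass.
By the parallel-axis theorem, I = I_cm + md² = 0.24635 + 0.24635 = 0.49271 kg·m².
T = 2π√(I/(mgd)) = 2π√(0.49271/(5.290 × 24.61 × 0.2158)) = 0.8321 s.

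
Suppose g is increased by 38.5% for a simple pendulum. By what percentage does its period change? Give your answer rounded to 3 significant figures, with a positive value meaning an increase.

T ∝ 1/√g, so T'/T = 1/√(1.385) = 0.8497.
Percentage change in T = (0.8497 − 1) × 100% = -15.0%.

-15.0%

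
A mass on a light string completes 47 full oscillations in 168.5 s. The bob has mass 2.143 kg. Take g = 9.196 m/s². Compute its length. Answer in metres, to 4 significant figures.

T = 168.5/47 = 3.5851 s.
From T = 2π√(L/g), L = gT²/(4π²) = 9.196 × 3.5851²/(4π²) = 2.994 m.

2.994 m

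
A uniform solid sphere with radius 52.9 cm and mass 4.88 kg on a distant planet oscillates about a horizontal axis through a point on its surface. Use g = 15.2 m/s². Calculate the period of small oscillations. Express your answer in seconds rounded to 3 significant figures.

1.39 s

I_cm = (2/5)mr² = 0.5462 kg·m². The pivot is at distance d = 0.529 m from the centre of mass.
By the parallel-axis theorem, I = I_cm + md² = 0.5462 + 1.366 = 1.912 kg·m².
T = 2π√(I/(mgd)) = 2π√(1.912/(4.88 × 15.2 × 0.529)) = 1.39 s.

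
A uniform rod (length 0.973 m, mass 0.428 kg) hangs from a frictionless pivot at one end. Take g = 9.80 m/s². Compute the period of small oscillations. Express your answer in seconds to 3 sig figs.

For a physical pendulum T = 2π√(I/(mgd)), with d = 0.4865 m from pivot to centre of mass.
I_cm = mL²/12 = 0.428 × 0.973²/12 = 0.03377 kg·m²; I = I_cm + md² = 0.03377 + 0.428 × 0.4865² = 0.1351 kg·m².
T = 2π√(0.1351/(0.428 × 9.80 × 0.4865)) = 1.62 s.

1.62 s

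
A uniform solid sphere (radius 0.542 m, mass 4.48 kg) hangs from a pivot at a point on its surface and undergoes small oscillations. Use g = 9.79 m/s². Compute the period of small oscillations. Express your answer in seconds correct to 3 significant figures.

1.75 s

I_cm = (2/5)mr² = 0.5264 kg·m². The pivot is at distance d = 0.542 m from the centre of mass.
By the parallel-axis theorem, I = I_cm + md² = 0.5264 + 1.316 = 1.842 kg·m².
T = 2π√(I/(mgd)) = 2π√(1.842/(4.48 × 9.79 × 0.542)) = 1.75 s.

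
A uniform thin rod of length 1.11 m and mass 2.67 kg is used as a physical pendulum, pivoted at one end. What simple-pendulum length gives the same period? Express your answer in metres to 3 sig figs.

The equivalent simple-pendulum length is L_eq = I/(md), where I is about the pivot and d = 0.5550 m.
I_cm = (1/12)mL² = 0.2741 kg·m², so I = I_cm + md² = 0.2741 + 0.8224 = 1.097 kg·m².
L_eq = 1.097/(2.67 × 0.5550) = 0.740 m.

0.740 m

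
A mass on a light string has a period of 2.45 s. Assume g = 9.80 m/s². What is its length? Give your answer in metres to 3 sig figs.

From T = 2π√(L/g), L = gT²/(4π²) = 9.80 × 2.450²/(4π²) = 1.49 m.

1.49 m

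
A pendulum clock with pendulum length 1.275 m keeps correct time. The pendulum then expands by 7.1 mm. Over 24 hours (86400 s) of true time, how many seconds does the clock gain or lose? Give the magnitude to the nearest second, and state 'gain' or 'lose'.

T ∝ √L, so T'/T = √(1.28210/1.275) = 1.00278.
In 86400 s of true time the clock registers 86400/1.00278 = 86160.4 s, so it loses 240 s.

lose 240 s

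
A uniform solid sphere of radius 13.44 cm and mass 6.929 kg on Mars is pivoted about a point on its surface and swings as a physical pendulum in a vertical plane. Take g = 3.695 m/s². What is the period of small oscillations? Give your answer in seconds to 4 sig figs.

I_cm = (2/5)mr² = 0.050064 kg·m². The pivot is at distance d = 0.1344 m from the centre of mass.
By the parallel-axis theorem, I = I_cm + md² = 0.050064 + 0.12516 = 0.17523 kg·m².
T = 2π√(I/(mgd)) = 2π√(0.17523/(6.929 × 3.695 × 0.1344)) = 1.418 s.

1.418 s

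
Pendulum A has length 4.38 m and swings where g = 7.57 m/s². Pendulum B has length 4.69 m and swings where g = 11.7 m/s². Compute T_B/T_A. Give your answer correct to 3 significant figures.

0.832

T = 2π√(L/g), so T_B/T_A = √((L_B/g_B)/(L_A/g_A)) = √((4.69/11.7)/(4.38/7.57)) = 0.832.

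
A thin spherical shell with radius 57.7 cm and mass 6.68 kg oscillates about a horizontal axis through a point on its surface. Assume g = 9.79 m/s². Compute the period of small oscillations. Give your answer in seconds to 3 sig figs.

I_cm = (2/3)mr² = 1.483 kg·m². The pivot is at distance d = 0.577 m from the centre of mass.
By the parallel-axis theorem, I = I_cm + md² = 1.483 + 2.224 = 3.707 kg·m².
T = 2π√(I/(mgd)) = 2π√(3.707/(6.68 × 9.79 × 0.577)) = 1.97 s.

1.97 s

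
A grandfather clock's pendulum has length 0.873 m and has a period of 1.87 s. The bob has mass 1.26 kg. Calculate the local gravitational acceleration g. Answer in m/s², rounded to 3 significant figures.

From T = 2π√(L/g), g = 4π²L/T² = 4π² × 0.873/1.870² = 9.86 m/s².

9.86 m/s²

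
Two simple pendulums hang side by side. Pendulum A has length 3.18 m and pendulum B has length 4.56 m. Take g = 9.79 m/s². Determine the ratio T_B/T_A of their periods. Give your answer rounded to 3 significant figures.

1.20

T ∝ √L, so T_B/T_A = √(L_B/L_A) = √(4.56/3.18) = 1.20.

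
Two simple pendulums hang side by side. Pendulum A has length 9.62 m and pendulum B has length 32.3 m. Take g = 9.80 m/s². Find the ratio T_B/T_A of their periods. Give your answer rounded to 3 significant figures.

T ∝ √L, so T_B/T_A = √(L_B/L_A) = √(32.3/9.62) = 1.83.

1.83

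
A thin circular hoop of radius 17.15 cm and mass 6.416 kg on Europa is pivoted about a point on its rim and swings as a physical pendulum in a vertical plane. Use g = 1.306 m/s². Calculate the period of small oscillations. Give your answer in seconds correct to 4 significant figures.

3.220 s

I_cm = mr² = 0.18871 kg·m². The pivot is at distance d = 0.1715 m from the centre of mass.
By the parallel-axis theorem, I = I_cm + md² = 0.18871 + 0.18871 = 0.37742 kg·m².
T = 2π√(I/(mgd)) = 2π√(0.37742/(6.416 × 1.306 × 0.1715)) = 3.220 s.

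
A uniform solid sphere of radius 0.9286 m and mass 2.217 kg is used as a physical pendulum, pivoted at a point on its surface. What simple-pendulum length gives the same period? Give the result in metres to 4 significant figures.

The equivalent simple-pendulum length is L_eq = I/(md), where I is about the pivot and d = 0.92860 m.
I_cm = (2/5)mR² = 0.76469 kg·m², so I = I_cm + md² = 0.76469 + 1.9117 = 2.6764 kg·m².
L_eq = 2.6764/(2.217 × 0.92860) = 1.300 m.

1.300 m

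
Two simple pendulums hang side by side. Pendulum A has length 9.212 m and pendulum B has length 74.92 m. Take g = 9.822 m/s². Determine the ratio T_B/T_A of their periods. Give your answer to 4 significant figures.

2.852

T ∝ √L, so T_B/T_A = √(L_B/L_A) = √(74.92/9.212) = 2.852.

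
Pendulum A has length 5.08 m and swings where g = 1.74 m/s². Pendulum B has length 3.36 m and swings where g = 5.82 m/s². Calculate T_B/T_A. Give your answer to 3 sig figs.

T = 2π√(L/g), so T_B/T_A = √((L_B/g_B)/(L_A/g_A)) = √((3.36/5.82)/(5.08/1.74)) = 0.445.

0.445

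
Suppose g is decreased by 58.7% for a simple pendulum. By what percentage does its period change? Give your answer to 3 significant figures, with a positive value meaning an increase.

55.6%

T ∝ 1/√g, so T'/T = 1/√(0.4130) = 1.556.
Percentage change in T = (1.556 − 1) × 100% = 55.6%.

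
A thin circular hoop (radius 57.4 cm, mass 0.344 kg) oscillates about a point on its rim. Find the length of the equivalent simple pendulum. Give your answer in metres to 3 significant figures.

1.15 m

The equivalent simple-pendulum length is L_eq = I/(md), where I is about the pivot and d = 0.5740 m.
I_cm = mR² = 0.1133 kg·m², so I = I_cm + md² = 0.1133 + 0.1133 = 0.2267 kg·m².
L_eq = 0.2267/(0.344 × 0.5740) = 1.15 m.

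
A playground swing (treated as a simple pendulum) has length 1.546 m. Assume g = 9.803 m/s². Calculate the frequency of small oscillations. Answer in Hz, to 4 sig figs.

T = 2π√(L/g) = 2π√(1.546/9.803) = 2.4952 s, so f = 1/T = 0.4008 Hz.

0.4008 Hz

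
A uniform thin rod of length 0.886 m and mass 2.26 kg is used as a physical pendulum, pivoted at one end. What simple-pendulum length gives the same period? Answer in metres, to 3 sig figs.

The equivalent simple-pendulum length is L_eq = I/(md), where I is about the pivot and d = 0.4430 m.
I_cm = (1/12)mL² = 0.1478 kg·m², so I = I_cm + md² = 0.1478 + 0.4435 = 0.5914 kg·m².
L_eq = 0.5914/(2.26 × 0.4430) = 0.591 m.

0.591 m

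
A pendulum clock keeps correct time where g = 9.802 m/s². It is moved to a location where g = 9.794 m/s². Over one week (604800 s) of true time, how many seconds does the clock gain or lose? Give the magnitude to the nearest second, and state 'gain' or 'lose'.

lose 247 s

The clock's period scales as T ∝ 1/√g, so T'/T = √(9.802/9.794) = 1.00041.
In 604800 s of true time the clock registers 604800/1.00041 = 604553.1 s, so it loses 247 s.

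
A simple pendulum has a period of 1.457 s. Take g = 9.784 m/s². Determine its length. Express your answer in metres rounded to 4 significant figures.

From T = 2π√(L/g), L = gT²/(4π²) = 9.784 × 1.4570²/(4π²) = 0.5261 m.

0.5261 m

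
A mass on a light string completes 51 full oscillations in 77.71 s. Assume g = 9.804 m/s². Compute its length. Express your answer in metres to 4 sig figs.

0.5766 m

T = 77.71/51 = 1.5237 s.
From T = 2π√(L/g), L = gT²/(4π²) = 9.804 × 1.5237²/(4π²) = 0.5766 m.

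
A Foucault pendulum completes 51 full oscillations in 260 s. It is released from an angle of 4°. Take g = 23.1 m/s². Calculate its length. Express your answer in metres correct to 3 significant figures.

T = 260/51 = 5.098 s.
From T = 2π√(L/g), L = gT²/(4π²) = 23.1 × 5.098²/(4π²) = 15.2 m.

15.2 m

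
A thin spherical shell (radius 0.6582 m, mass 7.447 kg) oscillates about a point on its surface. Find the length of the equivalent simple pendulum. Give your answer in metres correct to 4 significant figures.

1.097 m

The equivalent simple-pendulum length is L_eq = I/(md), where I is about the pivot and d = 0.65820 m.
I_cm = (2/3)mR² = 2.1508 kg·m², so I = I_cm + md² = 2.1508 + 3.2262 = 5.3771 kg·m².
L_eq = 5.3771/(7.447 × 0.65820) = 1.097 m.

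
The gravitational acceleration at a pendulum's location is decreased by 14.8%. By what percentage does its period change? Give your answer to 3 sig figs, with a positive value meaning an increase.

T ∝ 1/√g, so T'/T = 1/√(0.8520) = 1.083.
Percentage change in T = (1.083 − 1) × 100% = 8.34%.

8.34%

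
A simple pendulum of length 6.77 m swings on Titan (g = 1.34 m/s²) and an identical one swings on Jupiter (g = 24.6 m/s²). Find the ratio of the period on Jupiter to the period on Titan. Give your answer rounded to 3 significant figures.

T ∝ 1/√g, so T₂/T₁ = √(g₁/g₂) = √(1.34/24.6) = 0.233.

0.233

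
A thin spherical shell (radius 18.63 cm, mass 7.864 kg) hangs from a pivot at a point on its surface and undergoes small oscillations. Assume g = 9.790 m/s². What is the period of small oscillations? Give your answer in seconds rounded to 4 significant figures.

1.119 s

I_cm = (2/3)mr² = 0.18196 kg·m². The pivot is at distance d = 0.1863 m from the centre of mass.
By the parallel-axis theorem, I = I_cm + md² = 0.18196 + 0.27294 = 0.45490 kg·m².
T = 2π√(I/(mgd)) = 2π√(0.45490/(7.864 × 9.790 × 0.1863)) = 1.119 s.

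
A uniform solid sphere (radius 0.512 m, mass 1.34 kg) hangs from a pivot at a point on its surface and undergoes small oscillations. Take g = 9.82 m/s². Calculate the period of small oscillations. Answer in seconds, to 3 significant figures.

I_cm = (2/5)mr² = 0.1405 kg·m². The pivot is at distance d = 0.512 m from the centre of mass.
By the parallel-axis theorem, I = I_cm + md² = 0.1405 + 0.3513 = 0.4918 kg·m².
T = 2π√(I/(mgd)) = 2π√(0.4918/(1.34 × 9.82 × 0.512)) = 1.70 s.

1.70 s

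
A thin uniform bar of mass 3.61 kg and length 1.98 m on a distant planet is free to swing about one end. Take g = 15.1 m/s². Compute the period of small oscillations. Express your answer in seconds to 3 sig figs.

For a physical pendulum T = 2π√(I/(mgd)), with d = 0.9900 m from pivot to centre of mass.
I_cm = mL²/12 = 3.61 × 1.98²/12 = 1.179 kg·m²; I = I_cm + md² = 1.179 + 3.61 × 0.9900² = 4.718 kg·m².
T = 2π√(4.718/(3.61 × 15.1 × 0.9900)) = 1.86 s.

1.86 s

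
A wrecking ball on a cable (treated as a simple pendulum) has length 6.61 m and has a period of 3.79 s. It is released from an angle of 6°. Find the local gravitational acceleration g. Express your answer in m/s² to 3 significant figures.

From T = 2π√(L/g), g = 4π²L/T² = 4π² × 6.61/3.790² = 18.2 m/s².

18.2 m/s²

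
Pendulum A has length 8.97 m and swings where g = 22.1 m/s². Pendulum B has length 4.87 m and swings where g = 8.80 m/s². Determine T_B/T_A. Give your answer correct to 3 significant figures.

T = 2π√(L/g), so T_B/T_A = √((L_B/g_B)/(L_A/g_A)) = √((4.87/8.80)/(8.97/22.1)) = 1.17.

1.17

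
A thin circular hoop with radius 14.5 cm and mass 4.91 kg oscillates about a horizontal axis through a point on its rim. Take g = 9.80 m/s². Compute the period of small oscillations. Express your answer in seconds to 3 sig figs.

I_cm = mr² = 0.1032 kg·m². The pivot is at distance d = 0.145 m from the centre of mass.
By the parallel-axis theorem, I = I_cm + md² = 0.1032 + 0.1032 = 0.2065 kg·m².
T = 2π√(I/(mgd)) = 2π√(0.2065/(4.91 × 9.80 × 0.145)) = 1.08 s.

1.08 s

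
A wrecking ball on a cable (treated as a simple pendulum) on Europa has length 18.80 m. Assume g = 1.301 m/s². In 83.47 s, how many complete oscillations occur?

T = 2π√(L/g) = 2π√(18.80/1.301) = 23.885 s.
Number of complete oscillations = ⌊83.47/23.885⌋ = ⌊3.4947⌋ = 3.

3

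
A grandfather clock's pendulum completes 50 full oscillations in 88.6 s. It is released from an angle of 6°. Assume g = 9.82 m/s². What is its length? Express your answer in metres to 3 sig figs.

T = 88.6/50 = 1.772 s.
From T = 2π√(L/g), L = gT²/(4π²) = 9.82 × 1.772²/(4π²) = 0.781 m.

0.781 m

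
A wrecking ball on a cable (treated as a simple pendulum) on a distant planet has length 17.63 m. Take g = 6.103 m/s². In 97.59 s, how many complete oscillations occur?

9

T = 2π√(L/g) = 2π√(17.63/6.103) = 10.679 s.
Number of complete oscillations = ⌊97.59/10.679⌋ = ⌊9.1384⌋ = 9.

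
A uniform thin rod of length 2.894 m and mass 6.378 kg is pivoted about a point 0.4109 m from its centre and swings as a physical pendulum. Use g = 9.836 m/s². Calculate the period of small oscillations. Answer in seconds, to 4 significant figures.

2.910 s

For a physical pendulum T = 2π√(I/(mgd)), with d = 0.41090 m from pivot to centre of mass.
I_cm = mL²/12 = 6.378 × 2.894²/12 = 4.4514 kg·m²; I = I_cm + md² = 4.4514 + 6.378 × 0.41090² = 5.5283 kg·m².
T = 2π√(5.5283/(6.378 × 9.836 × 0.41090)) = 2.910 s.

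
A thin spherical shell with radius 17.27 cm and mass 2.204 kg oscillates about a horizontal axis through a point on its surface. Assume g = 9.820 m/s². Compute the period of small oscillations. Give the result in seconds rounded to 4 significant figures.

1.076 s

I_cm = (2/3)mr² = 0.043823 kg·m². The pivot is at distance d = 0.1727 m from the centre of mass.
By the parallel-axis theorem, I = I_cm + md² = 0.043823 + 0.065735 = 0.10956 kg·m².
T = 2π√(I/(mgd)) = 2π√(0.10956/(2.204 × 9.820 × 0.1727)) = 1.076 s.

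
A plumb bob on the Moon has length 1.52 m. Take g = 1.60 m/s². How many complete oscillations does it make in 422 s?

T = 2π√(L/g) = 2π√(1.52/1.60) = 6.124 s.
Number of complete oscillations = ⌊422/6.124⌋ = ⌊68.91⌋ = 68.

68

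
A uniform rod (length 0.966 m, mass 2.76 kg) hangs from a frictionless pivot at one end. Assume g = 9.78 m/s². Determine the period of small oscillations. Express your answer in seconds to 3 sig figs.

For a physical pendulum T = 2π√(I/(mgd)), with d = 0.4830 m from pivot to centre of mass.
I_cm = mL²/12 = 2.76 × 0.966²/12 = 0.2146 kg·m²; I = I_cm + md² = 0.2146 + 2.76 × 0.4830² = 0.8585 kg·m².
T = 2π√(0.8585/(2.76 × 9.78 × 0.4830)) = 1.61 s.

1.61 s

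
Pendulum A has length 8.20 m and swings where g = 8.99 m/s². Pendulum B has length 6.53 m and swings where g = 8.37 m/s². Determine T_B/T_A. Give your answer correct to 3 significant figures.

0.925

T = 2π√(L/g), so T_B/T_A = √((L_B/g_B)/(L_A/g_A)) = √((6.53/8.37)/(8.20/8.99)) = 0.925.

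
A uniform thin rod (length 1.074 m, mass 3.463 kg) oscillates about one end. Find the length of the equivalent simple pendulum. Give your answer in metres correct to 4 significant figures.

The equivalent simple-pendulum length is L_eq = I/(md), where I is about the pivot and d = 0.53700 m.
I_cm = (1/12)mL² = 0.33287 kg·m², so I = I_cm + md² = 0.33287 + 0.99862 = 1.3315 kg·m².
L_eq = 1.3315/(3.463 × 0.53700) = 0.7160 m.

0.7160 m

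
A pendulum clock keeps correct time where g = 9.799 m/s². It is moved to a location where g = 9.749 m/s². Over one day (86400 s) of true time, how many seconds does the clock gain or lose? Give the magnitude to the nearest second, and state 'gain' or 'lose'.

The clock's period scales as T ∝ 1/√g, so T'/T = √(9.799/9.749) = 1.00256.
In 86400 s of true time the clock registers 86400/1.00256 = 86179.3 s, so it loses 221 s.

lose 221 s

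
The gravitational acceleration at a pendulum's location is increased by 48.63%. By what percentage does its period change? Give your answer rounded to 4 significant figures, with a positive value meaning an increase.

T ∝ 1/√g, so T'/T = 1/√(1.4863) = 0.82025.
Percentage change in T = (0.82025 − 1) × 100% = -17.97%.

-17.97%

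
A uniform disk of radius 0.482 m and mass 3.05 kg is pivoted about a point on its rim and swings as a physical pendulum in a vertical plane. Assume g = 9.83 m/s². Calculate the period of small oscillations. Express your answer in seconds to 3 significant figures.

1.70 s

I_cm = ½mr² = 0.3543 kg·m². The pivot is at distance d = 0.482 m from the centre of mass.
By the parallel-axis theorem, I = I_cm + md² = 0.3543 + 0.7086 = 1.063 kg·m².
T = 2π√(I/(mgd)) = 2π√(1.063/(3.05 × 9.83 × 0.482)) = 1.70 s.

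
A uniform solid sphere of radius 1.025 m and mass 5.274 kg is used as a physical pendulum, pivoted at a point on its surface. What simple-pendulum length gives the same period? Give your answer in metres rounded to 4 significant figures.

The equivalent simple-pendulum length is L_eq = I/(md), where I is about the pivot and d = 1.0250 m.
I_cm = (2/5)mR² = 2.2164 kg·m², so I = I_cm + md² = 2.2164 + 5.5410 = 7.7574 kg·m².
L_eq = 7.7574/(5.274 × 1.0250) = 1.435 m.

1.435 m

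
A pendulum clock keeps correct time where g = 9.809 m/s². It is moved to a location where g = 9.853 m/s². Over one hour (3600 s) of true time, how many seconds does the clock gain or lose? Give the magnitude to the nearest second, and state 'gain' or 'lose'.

gain 8 s

The clock's period scales as T ∝ 1/√g, so T'/T = √(9.809/9.853) = 0.997765.
In 3600 s of true time the clock registers 3600/0.997765 = 3608.1 s, so it gains 8 s.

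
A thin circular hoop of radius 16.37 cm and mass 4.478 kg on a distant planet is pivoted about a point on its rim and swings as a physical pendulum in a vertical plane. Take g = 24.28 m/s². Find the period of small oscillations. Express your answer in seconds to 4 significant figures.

I_cm = mr² = 0.12000 kg·m². The pivot is at distance d = 0.1637 m from the centre of mass.
By the parallel-axis theorem, I = I_cm + md² = 0.12000 + 0.12000 = 0.24000 kg·m².
T = 2π√(I/(mgd)) = 2π√(0.24000/(4.478 × 24.28 × 0.1637)) = 0.7296 s.

0.7296 s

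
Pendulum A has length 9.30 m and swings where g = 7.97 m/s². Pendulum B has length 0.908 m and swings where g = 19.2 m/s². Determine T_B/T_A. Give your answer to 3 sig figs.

0.201

T = 2π√(L/g), so T_B/T_A = √((L_B/g_B)/(L_A/g_A)) = √((0.908/19.2)/(9.30/7.97)) = 0.201.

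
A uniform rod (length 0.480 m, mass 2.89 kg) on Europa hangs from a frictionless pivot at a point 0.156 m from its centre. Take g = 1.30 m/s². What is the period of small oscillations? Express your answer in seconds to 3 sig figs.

2.91 s

For a physical pendulum T = 2π√(I/(mgd)), with d = 0.1560 m from pivot to centre of mass.
I_cm = mL²/12 = 2.89 × 0.480²/12 = 0.05549 kg·m²; I = I_cm + md² = 0.05549 + 2.89 × 0.1560² = 0.1258 kg·m².
T = 2π√(0.1258/(2.89 × 1.30 × 0.1560)) = 2.91 s.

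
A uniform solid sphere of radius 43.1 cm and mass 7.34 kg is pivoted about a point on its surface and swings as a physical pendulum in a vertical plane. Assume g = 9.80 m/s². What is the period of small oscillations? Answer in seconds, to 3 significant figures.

1.56 s

I_cm = (2/5)mr² = 0.5454 kg·m². The pivot is at distance d = 0.431 m from the centre of mass.
By the parallel-axis theorem, I = I_cm + md² = 0.5454 + 1.363 = 1.909 kg·m².
T = 2π√(I/(mgd)) = 2π√(1.909/(7.34 × 9.80 × 0.431)) = 1.56 s.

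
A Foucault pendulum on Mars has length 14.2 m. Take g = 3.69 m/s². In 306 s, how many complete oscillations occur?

24

T = 2π√(L/g) = 2π√(14.2/3.69) = 12.33 s.
Number of complete oscillations = ⌊306/12.33⌋ = ⌊24.83⌋ = 24.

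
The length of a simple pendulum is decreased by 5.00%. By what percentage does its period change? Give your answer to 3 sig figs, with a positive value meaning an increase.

T ∝ √L, so T'/T = √(0.9500) = 0.9747.
Percentage change in T = (0.9747 − 1) × 100% = -2.53%.

-2.53%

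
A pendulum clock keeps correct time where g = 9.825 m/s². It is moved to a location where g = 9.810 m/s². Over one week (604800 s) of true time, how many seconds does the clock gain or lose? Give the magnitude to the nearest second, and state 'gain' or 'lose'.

lose 462 s

The clock's period scales as T ∝ 1/√g, so T'/T = √(9.825/9.810) = 1.00076.
In 604800 s of true time the clock registers 604800/1.00076 = 604338.1 s, so it loses 462 s.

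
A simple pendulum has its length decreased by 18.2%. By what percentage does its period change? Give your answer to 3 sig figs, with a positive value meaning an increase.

-9.56%

T ∝ √L, so T'/T = √(0.8180) = 0.9044.
Percentage change in T = (0.9044 − 1) × 100% = -9.56%.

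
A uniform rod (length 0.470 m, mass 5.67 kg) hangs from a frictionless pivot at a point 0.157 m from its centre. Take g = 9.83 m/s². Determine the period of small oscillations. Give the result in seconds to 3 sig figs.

1.05 s

For a physical pendulum T = 2π√(I/(mgd)), with d = 0.1570 m from pivot to centre of mass.
I_cm = mL²/12 = 5.67 × 0.470²/12 = 0.1044 kg·m²; I = I_cm + md² = 0.1044 + 5.67 × 0.1570² = 0.2441 kg·m².
T = 2π√(0.2441/(5.67 × 9.83 × 0.1570)) = 1.05 s.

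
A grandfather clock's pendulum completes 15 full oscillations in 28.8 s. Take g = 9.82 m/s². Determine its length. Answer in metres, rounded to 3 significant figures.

0.917 m

T = 28.8/15 = 1.920 s.
From T = 2π√(L/g), L = gT²/(4π²) = 9.82 × 1.920²/(4π²) = 0.917 m.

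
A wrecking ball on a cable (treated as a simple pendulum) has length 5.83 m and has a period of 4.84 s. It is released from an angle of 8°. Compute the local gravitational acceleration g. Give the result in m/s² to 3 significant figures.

From T = 2π√(L/g), g = 4π²L/T² = 4π² × 5.83/4.840² = 9.83 m/s².

9.83 m/s²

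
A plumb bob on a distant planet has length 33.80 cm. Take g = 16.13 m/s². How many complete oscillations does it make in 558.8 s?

T = 2π√(L/g) = 2π√(0.3380/16.13) = 0.90954 s.
Number of complete oscillations = ⌊558.8/0.90954⌋ = ⌊614.38⌋ = 614.

614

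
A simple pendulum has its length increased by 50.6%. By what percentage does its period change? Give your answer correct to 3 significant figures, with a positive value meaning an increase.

T ∝ √L, so T'/T = √(1.506) = 1.227.
Percentage change in T = (1.227 − 1) × 100% = 22.7%.

22.7%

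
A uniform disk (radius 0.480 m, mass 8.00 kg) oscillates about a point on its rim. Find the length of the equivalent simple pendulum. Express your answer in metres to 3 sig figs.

The equivalent simple-pendulum length is L_eq = I/(md), where I is about the pivot and d = 0.4800 m.
I_cm = ½mR² = 0.9216 kg·m², so I = I_cm + md² = 0.9216 + 1.843 = 2.765 kg·m².
L_eq = 2.765/(8.00 × 0.4800) = 0.720 m.

0.720 m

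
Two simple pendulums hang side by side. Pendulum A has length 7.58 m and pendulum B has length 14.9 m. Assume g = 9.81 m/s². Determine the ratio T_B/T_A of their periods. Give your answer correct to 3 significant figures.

1.40

T ∝ √L, so T_B/T_A = √(L_B/L_A) = √(14.9/7.58) = 1.40.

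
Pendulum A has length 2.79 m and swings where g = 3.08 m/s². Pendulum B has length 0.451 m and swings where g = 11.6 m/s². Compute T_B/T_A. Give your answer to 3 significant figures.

0.207

T = 2π√(L/g), so T_B/T_A = √((L_B/g_B)/(L_A/g_A)) = √((0.451/11.6)/(2.79/3.08)) = 0.207.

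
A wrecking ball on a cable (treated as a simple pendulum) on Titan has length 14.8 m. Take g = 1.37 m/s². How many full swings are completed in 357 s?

T = 2π√(L/g) = 2π√(14.8/1.37) = 20.65 s.
Number of complete oscillations = ⌊357/20.65⌋ = ⌊17.29⌋ = 17.

17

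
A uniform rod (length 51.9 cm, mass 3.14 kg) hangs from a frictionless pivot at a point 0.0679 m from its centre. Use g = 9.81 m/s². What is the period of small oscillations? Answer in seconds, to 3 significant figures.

For a physical pendulum T = 2π√(I/(mgd)), with d = 0.06790 m from pivot to centre of mass.
I_cm = mL²/12 = 3.14 × 0.519²/12 = 0.07048 kg·m²; I = I_cm + md² = 0.07048 + 3.14 × 0.06790² = 0.08496 kg·m².
T = 2π√(0.08496/(3.14 × 9.81 × 0.06790)) = 1.27 s.

1.27 s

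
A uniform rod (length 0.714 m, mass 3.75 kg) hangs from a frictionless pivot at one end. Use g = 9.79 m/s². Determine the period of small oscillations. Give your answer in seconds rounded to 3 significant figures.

For a physical pendulum T = 2π√(I/(mgd)), with d = 0.3570 m from pivot to centre of mass.
I_cm = mL²/12 = 3.75 × 0.714²/12 = 0.1593 kg·m²; I = I_cm + md² = 0.1593 + 3.75 × 0.3570² = 0.6372 kg·m².
T = 2π√(0.6372/(3.75 × 9.79 × 0.3570)) = 1.39 s.

1.39 s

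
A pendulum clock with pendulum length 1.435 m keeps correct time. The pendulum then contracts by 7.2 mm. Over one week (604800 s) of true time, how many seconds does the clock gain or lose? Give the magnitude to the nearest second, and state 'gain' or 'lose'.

gain 1523 s

T ∝ √L, so T'/T = √(1.42780/1.435) = 0.997488.
In 604800 s of true time the clock registers 604800/0.997488 = 606323.0 s, so it gains 1523 s.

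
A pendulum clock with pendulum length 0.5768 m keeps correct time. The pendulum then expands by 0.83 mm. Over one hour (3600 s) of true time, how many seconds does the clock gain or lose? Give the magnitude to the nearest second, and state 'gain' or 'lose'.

T ∝ √L, so T'/T = √(0.57763/0.5768) = 1.00072.
In 3600 s of true time the clock registers 3600/1.00072 = 3597.4 s, so it loses 3 s.

lose 3 s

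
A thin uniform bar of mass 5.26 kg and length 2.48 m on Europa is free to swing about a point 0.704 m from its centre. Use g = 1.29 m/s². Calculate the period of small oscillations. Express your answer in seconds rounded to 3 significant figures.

For a physical pendulum T = 2π√(I/(mgd)), with d = 0.7040 m from pivot to centre of mass.
I_cm = mL²/12 = 5.26 × 2.48²/12 = 2.696 kg·m²; I = I_cm + md² = 2.696 + 5.26 × 0.7040² = 5.303 kg·m².
T = 2π√(5.303/(5.26 × 1.29 × 0.7040)) = 6.62 s.

6.62 s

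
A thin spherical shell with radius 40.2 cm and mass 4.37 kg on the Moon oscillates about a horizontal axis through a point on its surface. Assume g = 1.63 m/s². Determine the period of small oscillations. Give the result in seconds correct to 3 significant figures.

I_cm = (2/3)mr² = 0.4708 kg·m². The pivot is at distance d = 0.402 m from the centre of mass.
By the parallel-axis theorem, I = I_cm + md² = 0.4708 + 0.7062 = 1.177 kg·m².
T = 2π√(I/(mgd)) = 2π√(1.177/(4.37 × 1.63 × 0.402)) = 4.03 s.

4.03 s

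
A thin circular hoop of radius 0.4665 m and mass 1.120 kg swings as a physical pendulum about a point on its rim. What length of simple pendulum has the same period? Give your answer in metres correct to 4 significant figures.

The equivalent simple-pendulum length is L_eq = I/(md), where I is about the pivot and d = 0.46650 m.
I_cm = mR² = 0.24374 kg·m², so I = I_cm + md² = 0.24374 + 0.24374 = 0.48747 kg·m².
L_eq = 0.48747/(1.120 × 0.46650) = 0.9330 m.

0.9330 m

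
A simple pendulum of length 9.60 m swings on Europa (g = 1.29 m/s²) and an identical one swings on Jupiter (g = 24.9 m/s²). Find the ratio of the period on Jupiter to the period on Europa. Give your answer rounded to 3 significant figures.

0.228

T ∝ 1/√g, so T₂/T₁ = √(g₁/g₂) = √(1.29/24.9) = 0.228.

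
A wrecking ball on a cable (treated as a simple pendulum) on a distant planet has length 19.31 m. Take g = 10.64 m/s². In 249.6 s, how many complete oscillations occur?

T = 2π√(L/g) = 2π√(19.31/10.64) = 8.4645 s.
Number of complete oscillations = ⌊249.6/8.4645⌋ = ⌊29.488⌋ = 29.

29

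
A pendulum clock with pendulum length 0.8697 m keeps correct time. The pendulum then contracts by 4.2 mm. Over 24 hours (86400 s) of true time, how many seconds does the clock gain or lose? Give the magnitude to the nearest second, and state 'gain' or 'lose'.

T ∝ √L, so T'/T = √(0.86550/0.8697) = 0.997582.
In 86400 s of true time the clock registers 86400/0.997582 = 86609.4 s, so it gains 209 s.

gain 209 s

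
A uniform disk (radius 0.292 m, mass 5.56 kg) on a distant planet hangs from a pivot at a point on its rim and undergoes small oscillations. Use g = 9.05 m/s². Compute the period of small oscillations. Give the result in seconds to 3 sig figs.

I_cm = ½mr² = 0.2370 kg·m². The pivot is at distance d = 0.292 m from the centre of mass.
By the parallel-axis theorem, I = I_cm + md² = 0.2370 + 0.4741 = 0.7111 kg·m².
T = 2π√(I/(mgd)) = 2π√(0.7111/(5.56 × 9.05 × 0.292)) = 1.38 s.

1.38 s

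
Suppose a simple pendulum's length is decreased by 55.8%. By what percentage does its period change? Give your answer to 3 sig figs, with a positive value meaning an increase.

T ∝ √L, so T'/T = √(0.4420) = 0.6648.
Percentage change in T = (0.6648 − 1) × 100% = -33.5%.

-33.5%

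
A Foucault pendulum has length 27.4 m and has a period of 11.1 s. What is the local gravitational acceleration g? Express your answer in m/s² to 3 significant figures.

8.78 m/s²

From T = 2π√(L/g), g = 4π²L/T² = 4π² × 27.4/11.10² = 8.78 m/s².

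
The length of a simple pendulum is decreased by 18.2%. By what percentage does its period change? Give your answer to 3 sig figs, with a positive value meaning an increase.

T ∝ √L, so T'/T = √(0.8180) = 0.9044.
Percentage change in T = (0.9044 − 1) × 100% = -9.56%.

-9.56%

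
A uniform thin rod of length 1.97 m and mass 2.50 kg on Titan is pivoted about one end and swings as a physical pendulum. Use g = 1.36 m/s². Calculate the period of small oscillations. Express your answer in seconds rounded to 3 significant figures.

6.17 s

For a physical pendulum T = 2π√(I/(mgd)), with d = 0.9850 m from pivot to centre of mass.
I_cm = mL²/12 = 2.50 × 1.97²/12 = 0.8085 kg·m²; I = I_cm + md² = 0.8085 + 2.50 × 0.9850² = 3.234 kg·m².
T = 2π√(3.234/(2.50 × 1.36 × 0.9850)) = 6.17 s.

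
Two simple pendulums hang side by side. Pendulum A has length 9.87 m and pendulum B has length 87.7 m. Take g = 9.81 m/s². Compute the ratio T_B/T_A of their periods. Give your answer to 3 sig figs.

2.98

T ∝ √L, so T_B/T_A = √(L_B/L_A) = √(87.7/9.87) = 2.98.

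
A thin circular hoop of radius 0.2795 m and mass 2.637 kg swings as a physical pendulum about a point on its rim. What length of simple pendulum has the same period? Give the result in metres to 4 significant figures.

0.5590 m

The equivalent simple-pendulum length is L_eq = I/(md), where I is about the pivot and d = 0.27950 m.
I_cm = mR² = 0.20600 kg·m², so I = I_cm + md² = 0.20600 + 0.20600 = 0.41201 kg·m².
L_eq = 0.41201/(2.637 × 0.27950) = 0.5590 m.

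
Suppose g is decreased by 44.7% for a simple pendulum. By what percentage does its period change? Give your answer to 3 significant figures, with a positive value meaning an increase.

34.5%

T ∝ 1/√g, so T'/T = 1/√(0.5530) = 1.345.
Percentage change in T = (1.345 − 1) × 100% = 34.5%.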